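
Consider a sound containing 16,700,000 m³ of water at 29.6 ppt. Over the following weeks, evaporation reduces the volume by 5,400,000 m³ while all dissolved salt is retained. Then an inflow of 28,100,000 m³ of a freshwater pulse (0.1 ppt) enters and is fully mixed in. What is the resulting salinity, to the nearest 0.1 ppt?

12.6 ppt

After evaporation: salt = 16,700,000×29.6 = 494,320,000; volume = 16,700,000 − 5,400,000 = 11,300,000 m³
After mixing: salt = 494,320,000 + 28,100,000×0.1 = 497,130,000; volume = 11,300,000 + 28,100,000 = 39,400,000 m³
S = 497,130,000 / 39,400,000 = 12.6175 ppt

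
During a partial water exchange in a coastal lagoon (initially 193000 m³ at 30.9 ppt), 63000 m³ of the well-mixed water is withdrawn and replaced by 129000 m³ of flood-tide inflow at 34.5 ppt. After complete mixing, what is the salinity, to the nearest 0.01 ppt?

Remaining after removal: 130,000 m³ at 30.9 ppt (salt = 4,017,000)
After addition: salt = 4,017,000 + 129,000×34.5 = 8,467,500; volume = 259,000 m³
S = 8,467,500 / 259,000 = 32.6931 ppt

32.69 ppt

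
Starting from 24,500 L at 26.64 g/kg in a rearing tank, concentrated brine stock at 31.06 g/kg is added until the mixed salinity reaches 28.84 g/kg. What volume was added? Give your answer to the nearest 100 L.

24300 L

Salt balance: 24,500×26.64 + V×31.06 = (24,500+V)×28.84
652,680 + 31.06V = 706,580 + 28.84V
53,900 = 2.22V
V = 24,279.28 L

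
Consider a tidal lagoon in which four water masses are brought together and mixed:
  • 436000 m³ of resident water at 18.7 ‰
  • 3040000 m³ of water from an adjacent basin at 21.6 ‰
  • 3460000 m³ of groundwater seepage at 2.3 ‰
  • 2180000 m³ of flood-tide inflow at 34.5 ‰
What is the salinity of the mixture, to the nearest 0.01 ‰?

By conservation of dissolved salt,
salt = 436,000×18.7 + 3,040,000×21.6 + 3,460,000×2.3 + 2,180,000×34.5 = 8,153,200 + 65,664,000 + 7,958,000 + 75,210,000 = 156,985,200
volume = 436,000 + 3,040,000 + 3,460,000 + 2,180,000 = 9,116,000 m³
S = 156,985,200 / 9,116,000 = 17.2208 ‰

17.22 ‰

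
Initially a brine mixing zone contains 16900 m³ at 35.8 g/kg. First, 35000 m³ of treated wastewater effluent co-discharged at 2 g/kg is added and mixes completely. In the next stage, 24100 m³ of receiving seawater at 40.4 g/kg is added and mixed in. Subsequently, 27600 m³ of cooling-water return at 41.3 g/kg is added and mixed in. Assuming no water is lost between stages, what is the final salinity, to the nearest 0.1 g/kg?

Salt balance:
Initial salt = 16,900×35.8 = 605,020
After stage 1: salt = 605,020 + 35,000×2 = 675,020; volume = 51,900 m³; S = 13.006 g/kg
After stage 2: salt = 675,020 + 24,100×40.4 = 1,648,660; volume = 76,000 m³; S = 21.693 g/kg
After stage 3: salt = 1,648,660 + 27,600×41.3 = 2,788,540; volume = 103,600 m³
S = 2,788,540 / 103,600 = 26.9164 g/kg

26.9 g/kg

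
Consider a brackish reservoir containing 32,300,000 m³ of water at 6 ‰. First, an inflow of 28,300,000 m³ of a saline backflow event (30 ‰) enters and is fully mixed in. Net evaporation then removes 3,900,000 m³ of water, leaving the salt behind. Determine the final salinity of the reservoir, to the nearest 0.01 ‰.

18.39 ‰

After mixing: salt = 32,300,000×6 + 28,300,000×30 = 1,042,800,000; volume = 60,600,000 m³
After evaporation: salt unchanged = 1,042,800,000; volume = 60,600,000 − 3,900,000 = 56,700,000 m³
S = 1,042,800,000 / 56,700,000 = 18.3915 ‰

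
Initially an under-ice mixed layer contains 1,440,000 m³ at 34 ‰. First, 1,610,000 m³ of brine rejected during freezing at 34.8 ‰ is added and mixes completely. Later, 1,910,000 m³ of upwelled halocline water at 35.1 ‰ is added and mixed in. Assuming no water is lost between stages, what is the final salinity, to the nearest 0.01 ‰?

34.68 ‰

By conservation of dissolved salt,
Initial salt = 1,440,000×34 = 48,960,000
After stage 1: salt = 48,960,000 + 1,610,000×34.8 = 104,988,000; volume = 3,050,000 m³; S = 34.422 ‰
After stage 2: salt = 104,988,000 + 1,910,000×35.1 = 172,029,000; volume = 4,960,000 m³
S = 172,029,000 / 4,960,000 = 34.6833 ‰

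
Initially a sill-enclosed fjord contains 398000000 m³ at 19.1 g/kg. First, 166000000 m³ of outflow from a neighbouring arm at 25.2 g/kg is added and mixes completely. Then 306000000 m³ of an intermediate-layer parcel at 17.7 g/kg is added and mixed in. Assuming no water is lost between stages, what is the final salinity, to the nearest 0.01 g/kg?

19.77 g/kg

Total salt / total volume:
Initial salt = 398,000,000×19.1 = 7,601,800,000
After stage 1: salt = 7,601,800,000 + 166,000,000×25.2 = 11,785,000,000; volume = 564,000,000 m³; S = 20.895 g/kg
After stage 2: salt = 11,785,000,000 + 306,000,000×17.7 = 17,201,200,000; volume = 870,000,000 m³
S = 17,201,200,000 / 870,000,000 = 19.7715 g/kg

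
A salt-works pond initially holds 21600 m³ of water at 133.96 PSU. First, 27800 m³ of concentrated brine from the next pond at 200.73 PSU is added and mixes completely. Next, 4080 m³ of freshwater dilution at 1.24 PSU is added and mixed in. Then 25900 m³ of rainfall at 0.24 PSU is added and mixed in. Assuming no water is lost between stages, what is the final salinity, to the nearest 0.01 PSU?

Weighted by volume,
Initial salt = 21,600×133.96 = 2,893,536
After stage 1: salt = 2,893,536 + 27,800×200.73 = 8,473,830; volume = 49,400 m³; S = 171.535 PSU
After stage 2: salt = 8,473,830 + 4,080×1.24 = 8,478,889.2; volume = 53,480 m³; S = 158.543 PSU
After stage 3: salt = 8,478,889.2 + 25,900×0.24 = 8,485,105.2; volume = 79,380 m³
S = 8,485,105.2 / 79,380 = 106.8922 PSU

106.89 PSU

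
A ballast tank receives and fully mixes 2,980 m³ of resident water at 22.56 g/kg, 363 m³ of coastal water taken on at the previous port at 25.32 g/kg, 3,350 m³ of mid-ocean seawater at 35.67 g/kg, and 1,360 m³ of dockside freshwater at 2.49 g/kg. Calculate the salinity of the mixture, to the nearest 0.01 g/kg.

By conservation of dissolved salt,
salt = 2,980×22.56 + 363×25.32 + 3,350×35.67 + 1,360×2.49 = 67,228.8 + 9,191.16 + 119,494.5 + 3,386.4 = 199,300.86
volume = 2,980 + 363 + 3,350 + 1,360 = 8,053 m³
S = 199,300.86 / 8,053 = 24.7486 g/kg

24.75 g/kg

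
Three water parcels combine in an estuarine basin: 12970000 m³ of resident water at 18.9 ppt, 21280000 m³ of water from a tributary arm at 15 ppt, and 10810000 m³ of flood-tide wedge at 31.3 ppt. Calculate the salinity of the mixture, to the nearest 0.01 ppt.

20.03 ppt

Total salt / total volume:
salt = 12,970,000×18.9 + 21,280,000×15 + 10,810,000×31.3 = 245,133,000 + 319,200,000 + 338,353,000 = 902,686,000
volume = 12,970,000 + 21,280,000 + 10,810,000 = 45,060,000 m³
S = 902,686,000 / 45,060,000 = 20.033 ppt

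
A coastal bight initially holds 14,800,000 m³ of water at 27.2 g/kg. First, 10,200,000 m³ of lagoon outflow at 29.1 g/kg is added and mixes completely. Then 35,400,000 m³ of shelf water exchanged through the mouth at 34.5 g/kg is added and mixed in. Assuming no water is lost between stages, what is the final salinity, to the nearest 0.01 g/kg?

Mass of salt is conserved:
Initial salt = 14,800,000×27.2 = 402,560,000
After stage 1: salt = 402,560,000 + 10,200,000×29.1 = 699,380,000; volume = 25,000,000 m³; S = 27.975 g/kg
After stage 2: salt = 699,380,000 + 35,400,000×34.5 = 1,920,680,000; volume = 60,400,000 m³
S = 1,920,680,000 / 60,400,000 = 31.7993 g/kg

31.80 g/kg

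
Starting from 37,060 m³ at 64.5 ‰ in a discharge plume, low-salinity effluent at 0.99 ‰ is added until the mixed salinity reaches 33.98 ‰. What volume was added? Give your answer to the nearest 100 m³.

34300 m³

Salt balance: 37,060×64.5 + V×0.99 = (37,060+V)×33.98
2,390,370 + 0.99V = 1,259,298.8 + 33.98V
1,131,071.2 = 32.99V
V = 34,285.27 m³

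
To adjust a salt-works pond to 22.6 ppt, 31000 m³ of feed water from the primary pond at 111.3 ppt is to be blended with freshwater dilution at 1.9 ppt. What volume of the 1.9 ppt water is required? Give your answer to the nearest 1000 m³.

133000 m³

Salt balance: 31,000×111.3 + V×1.9 = (31,000+V)×22.6
3,450,300 + 1.9V = 700,600 + 22.6V
2,749,700 = 20.7V
V = 132,835.75 m³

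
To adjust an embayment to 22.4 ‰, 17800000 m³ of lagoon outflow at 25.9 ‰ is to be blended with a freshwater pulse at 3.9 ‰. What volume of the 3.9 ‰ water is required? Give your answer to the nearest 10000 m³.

3370000 m³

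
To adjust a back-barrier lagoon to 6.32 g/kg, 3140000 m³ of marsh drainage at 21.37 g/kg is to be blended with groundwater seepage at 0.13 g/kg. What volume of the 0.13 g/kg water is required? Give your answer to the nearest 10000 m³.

7630000 m³

Salt balance: 3,140,000×21.37 + V×0.13 = (3,140,000+V)×6.32
67,101,800 + 0.13V = 19,844,800 + 6.32V
47,257,000 = 6.19V
V = 7,634,410.34 m³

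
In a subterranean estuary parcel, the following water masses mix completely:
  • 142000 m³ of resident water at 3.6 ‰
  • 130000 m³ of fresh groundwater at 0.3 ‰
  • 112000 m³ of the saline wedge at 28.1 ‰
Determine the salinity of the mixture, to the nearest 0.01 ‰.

Salt balance:
salt = 142,000×3.6 + 130,000×0.3 + 112,000×28.1 = 511,200 + 39,000 + 3,147,200 = 3,697,400
volume = 142,000 + 130,000 + 112,000 = 384,000 m³
S = 3,697,400 / 384,000 = 9.6286 ‰

9.63 ‰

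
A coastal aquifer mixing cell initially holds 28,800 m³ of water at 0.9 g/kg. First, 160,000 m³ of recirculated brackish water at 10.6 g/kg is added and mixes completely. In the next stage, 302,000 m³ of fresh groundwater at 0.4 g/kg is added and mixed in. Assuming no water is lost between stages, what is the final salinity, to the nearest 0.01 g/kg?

3.75 g/kg

Mass of salt is conserved:
Initial salt = 28,800×0.9 = 25,920
After stage 1: salt = 25,920 + 160,000×10.6 = 1,721,920; volume = 188,800 m³; S = 9.12 g/kg
After stage 2: salt = 1,721,920 + 302,000×0.4 = 1,842,720; volume = 490,800 m³
S = 1,842,720 / 490,800 = 3.7545 g/kg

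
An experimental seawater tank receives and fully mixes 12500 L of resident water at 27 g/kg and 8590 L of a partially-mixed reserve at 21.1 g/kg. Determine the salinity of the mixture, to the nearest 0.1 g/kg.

24.6 g/kg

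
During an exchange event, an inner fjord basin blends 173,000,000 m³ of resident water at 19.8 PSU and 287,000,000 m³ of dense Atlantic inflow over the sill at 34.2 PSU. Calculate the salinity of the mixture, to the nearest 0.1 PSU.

28.8 PSU

Weighted by volume,
salt = 173,000,000×19.8 + 287,000,000×34.2 = 3,425,400,000 + 9,815,400,000 = 13,240,800,000
volume = 173,000,000 + 287,000,000 = 460,000,000 m³
S = 13,240,800,000 / 460,000,000 = 28.784 PSU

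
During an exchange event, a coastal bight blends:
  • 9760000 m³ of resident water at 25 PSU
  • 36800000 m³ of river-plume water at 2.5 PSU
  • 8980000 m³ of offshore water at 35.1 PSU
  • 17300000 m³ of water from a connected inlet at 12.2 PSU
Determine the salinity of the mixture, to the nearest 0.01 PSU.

Mass of salt is conserved:
salt = 9,760,000×25 + 36,800,000×2.5 + 8,980,000×35.1 + 17,300,000×12.2 = 244,000,000 + 92,000,000 + 315,198,000 + 211,060,000 = 862,258,000
volume = 9,760,000 + 36,800,000 + 8,980,000 + 17,300,000 = 72,840,000 m³
S = 862,258,000 / 72,840,000 = 11.8377 PSU

11.84 PSU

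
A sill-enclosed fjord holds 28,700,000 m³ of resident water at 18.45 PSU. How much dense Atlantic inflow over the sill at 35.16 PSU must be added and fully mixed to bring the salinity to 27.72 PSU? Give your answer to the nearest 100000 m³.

Salt balance: 28,700,000×18.45 + V×35.16 = (28,700,000+V)×27.72
529,515,000 + 35.16V = 795,564,000 + 27.72V
266,049,000 = 7.44V
V = 35,759,274.19 m³

35800000 m³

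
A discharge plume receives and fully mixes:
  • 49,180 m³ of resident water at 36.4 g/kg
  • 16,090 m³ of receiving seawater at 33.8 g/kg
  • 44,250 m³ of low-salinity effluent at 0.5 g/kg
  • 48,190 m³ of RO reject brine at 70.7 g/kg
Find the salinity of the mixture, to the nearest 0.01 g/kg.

36.54 g/kg

Salt balance:
salt = 49,180×36.4 + 16,090×33.8 + 44,250×0.5 + 48,190×70.7 = 1,790,152 + 543,842 + 22,125 + 3,407,033 = 5,763,152
volume = 49,180 + 16,090 + 44,250 + 48,190 = 157,710 m³
S = 5,763,152 / 157,710 = 36.5427 g/kg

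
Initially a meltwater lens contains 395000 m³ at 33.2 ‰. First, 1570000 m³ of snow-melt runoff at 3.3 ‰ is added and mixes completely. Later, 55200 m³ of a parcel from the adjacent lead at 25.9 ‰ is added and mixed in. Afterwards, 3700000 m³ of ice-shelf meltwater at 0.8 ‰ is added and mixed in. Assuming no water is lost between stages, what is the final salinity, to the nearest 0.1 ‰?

4.0 ‰

Conserving salt mass:
Initial salt = 395,000×33.2 = 13,114,000
After stage 1: salt = 13,114,000 + 1,570,000×3.3 = 18,295,000; volume = 1,965,000 m³; S = 9.31 ‰
After stage 2: salt = 18,295,000 + 55,200×25.9 = 19,724,680; volume = 2,020,200 m³; S = 9.764 ‰
After stage 3: salt = 19,724,680 + 3,700,000×0.8 = 22,684,680; volume = 5,720,200 m³
S = 22,684,680 / 5,720,200 = 3.9657 ‰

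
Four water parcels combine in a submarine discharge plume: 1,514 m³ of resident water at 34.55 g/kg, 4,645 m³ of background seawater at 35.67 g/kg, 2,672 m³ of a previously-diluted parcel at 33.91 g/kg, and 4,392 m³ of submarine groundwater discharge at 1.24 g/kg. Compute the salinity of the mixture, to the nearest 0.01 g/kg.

23.75 g/kg

Salt balance:
salt = 1,514×34.55 + 4,645×35.67 + 2,672×33.91 + 4,392×1.24 = 52,308.7 + 165,687.15 + 90,607.52 + 5,446.08 = 314,049.45
volume = 1,514 + 4,645 + 2,672 + 4,392 = 13,223 m³
S = 314,049.45 / 13,223 = 23.7502 g/kg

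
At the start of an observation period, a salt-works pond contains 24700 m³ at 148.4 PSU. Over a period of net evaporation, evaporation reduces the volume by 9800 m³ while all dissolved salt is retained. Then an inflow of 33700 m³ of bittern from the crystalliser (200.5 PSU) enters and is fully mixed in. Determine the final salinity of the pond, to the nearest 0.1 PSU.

214.5 PSU

After evaporation: salt = 24,700×148.4 = 3,665,480; volume = 24,700 − 9,800 = 14,900 m³
After mixing: salt = 3,665,480 + 33,700×200.5 = 10,422,330; volume = 14,900 + 33,700 = 48,600 m³
S = 10,422,330 / 48,600 = 214.4512 PSU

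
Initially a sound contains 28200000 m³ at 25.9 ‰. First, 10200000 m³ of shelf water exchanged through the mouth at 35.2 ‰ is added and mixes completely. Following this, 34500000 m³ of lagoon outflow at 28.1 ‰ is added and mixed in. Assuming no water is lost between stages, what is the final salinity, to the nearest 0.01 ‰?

Conserving salt mass:
Initial salt = 28,200,000×25.9 = 730,380,000
After stage 1: salt = 730,380,000 + 10,200,000×35.2 = 1,089,420,000; volume = 38,400,000 m³; S = 28.37 ‰
After stage 2: salt = 1,089,420,000 + 34,500,000×28.1 = 2,058,870,000; volume = 72,900,000 m³
S = 2,058,870,000 / 72,900,000 = 28.2424 ‰

28.24 ‰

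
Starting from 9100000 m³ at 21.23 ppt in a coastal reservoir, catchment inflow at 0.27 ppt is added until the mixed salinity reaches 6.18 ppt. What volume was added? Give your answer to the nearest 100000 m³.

23200000 m³

Salt balance: 9,100,000×21.23 + V×0.27 = (9,100,000+V)×6.18
193,193,000 + 0.27V = 56,238,000 + 6.18V
136,955,000 = 5.91V
V = 23,173,434.86 m³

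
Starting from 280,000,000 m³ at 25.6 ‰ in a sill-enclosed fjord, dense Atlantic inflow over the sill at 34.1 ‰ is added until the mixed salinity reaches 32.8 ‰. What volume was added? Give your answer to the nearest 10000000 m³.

Salt balance: 280,000,000×25.6 + V×34.1 = (280,000,000+V)×32.8
7,168,000,000 + 34.1V = 9,184,000,000 + 32.8V
2,016,000,000 = 1.3V
V = 1,550,769,230.77 m³

1550000000 m³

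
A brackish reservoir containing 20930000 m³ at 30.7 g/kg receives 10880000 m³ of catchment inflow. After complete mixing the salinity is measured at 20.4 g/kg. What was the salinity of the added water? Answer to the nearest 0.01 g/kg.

Salt balance: 20,930,000×30.7 + 10,880,000×S = 31,810,000×20.4
642,551,000 + 10,880,000·S = 648,924,000
S = (648,924,000 − 642,551,000) / 10,880,000 = 0.5858 g/kg

0.59 g/kg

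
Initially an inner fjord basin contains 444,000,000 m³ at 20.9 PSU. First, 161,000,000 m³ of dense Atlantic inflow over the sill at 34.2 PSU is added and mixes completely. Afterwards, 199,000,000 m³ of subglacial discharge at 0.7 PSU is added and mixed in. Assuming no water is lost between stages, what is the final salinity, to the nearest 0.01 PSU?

Conserving salt mass:
Initial salt = 444,000,000×20.9 = 9,279,600,000
After stage 1: salt = 9,279,600,000 + 161,000,000×34.2 = 14,785,800,000; volume = 605,000,000 m³; S = 24.439 PSU
After stage 2: salt = 14,785,800,000 + 199,000,000×0.7 = 14,925,100,000; volume = 804,000,000 m³
S = 14,925,100,000 / 804,000,000 = 18.5636 PSU

18.56 PSU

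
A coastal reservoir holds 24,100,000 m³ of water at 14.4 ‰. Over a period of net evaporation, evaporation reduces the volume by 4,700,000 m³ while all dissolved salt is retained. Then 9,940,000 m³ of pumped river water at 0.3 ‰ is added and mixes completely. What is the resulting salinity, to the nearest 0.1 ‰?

11.9 ‰

After evaporation: salt = 24,100,000×14.4 = 347,040,000; volume = 24,100,000 − 4,700,000 = 19,400,000 m³
After mixing: salt = 347,040,000 + 9,940,000×0.3 = 350,022,000; volume = 19,400,000 + 9,940,000 = 29,340,000 m³
S = 350,022,000 / 29,340,000 = 11.9299 ‰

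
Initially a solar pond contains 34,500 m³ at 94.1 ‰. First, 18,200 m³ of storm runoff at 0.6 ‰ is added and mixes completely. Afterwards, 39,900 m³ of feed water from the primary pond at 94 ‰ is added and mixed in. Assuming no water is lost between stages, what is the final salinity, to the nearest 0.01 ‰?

75.68 ‰

Mass of salt is conserved:
Initial salt = 34,500×94.1 = 3,246,450
After stage 1: salt = 3,246,450 + 18,200×0.6 = 3,257,370; volume = 52,700 m³; S = 61.81 ‰
After stage 2: salt = 3,257,370 + 39,900×94 = 7,007,970; volume = 92,600 m³
S = 7,007,970 / 92,600 = 75.68 ‰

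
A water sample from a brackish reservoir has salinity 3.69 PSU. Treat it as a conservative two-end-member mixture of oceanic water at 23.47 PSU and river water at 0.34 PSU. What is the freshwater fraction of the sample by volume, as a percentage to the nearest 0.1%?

85.5%

Let f be the freshwater fraction. Salt balance per unit volume:
f×0.34 + (1−f)×23.47 = 3.69
f = (23.47 − 3.69) / (23.47 − 0.34) = 19.78/23.13 = 0.8552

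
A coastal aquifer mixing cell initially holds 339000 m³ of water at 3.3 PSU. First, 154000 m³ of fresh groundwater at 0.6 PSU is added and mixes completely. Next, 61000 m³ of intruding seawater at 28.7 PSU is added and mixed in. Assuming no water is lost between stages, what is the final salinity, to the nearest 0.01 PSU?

5.35 PSU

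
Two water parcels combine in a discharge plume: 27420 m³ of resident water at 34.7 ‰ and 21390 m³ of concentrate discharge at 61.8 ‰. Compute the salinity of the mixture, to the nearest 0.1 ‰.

46.6 ‰

Salt balance:
salt = 27,420×34.7 + 21,390×61.8 = 951,474 + 1,321,902 = 2,273,376
volume = 27,420 + 21,390 = 48,810 m³
S = 2,273,376 / 48,810 = 46.576 ‰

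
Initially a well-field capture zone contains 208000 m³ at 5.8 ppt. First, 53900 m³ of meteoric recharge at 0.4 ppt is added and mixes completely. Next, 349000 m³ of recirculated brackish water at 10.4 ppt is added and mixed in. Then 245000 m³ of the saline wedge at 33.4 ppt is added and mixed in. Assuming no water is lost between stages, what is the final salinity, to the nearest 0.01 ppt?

Salt balance:
Initial salt = 208,000×5.8 = 1,206,400
After stage 1: salt = 1,206,400 + 53,900×0.4 = 1,227,960; volume = 261,900 m³; S = 4.689 ppt
After stage 2: salt = 1,227,960 + 349,000×10.4 = 4,857,560; volume = 610,900 m³; S = 7.951 ppt
After stage 3: salt = 4,857,560 + 245,000×33.4 = 13,040,560; volume = 855,900 m³
S = 13,040,560 / 855,900 = 15.2361 ppt

15.24 ppt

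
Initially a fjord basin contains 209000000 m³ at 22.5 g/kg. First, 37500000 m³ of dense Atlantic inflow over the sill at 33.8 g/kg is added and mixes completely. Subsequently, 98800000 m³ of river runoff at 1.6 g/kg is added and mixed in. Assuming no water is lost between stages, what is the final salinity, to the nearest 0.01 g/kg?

Weighted by volume,
Initial salt = 209,000,000×22.5 = 4,702,500,000
After stage 1: salt = 4,702,500,000 + 37,500,000×33.8 = 5,970,000,000; volume = 246,500,000 m³; S = 24.219 g/kg
After stage 2: salt = 5,970,000,000 + 98,800,000×1.6 = 6,128,080,000; volume = 345,300,000 m³
S = 6,128,080,000 / 345,300,000 = 17.7471 g/kg

17.75 g/kg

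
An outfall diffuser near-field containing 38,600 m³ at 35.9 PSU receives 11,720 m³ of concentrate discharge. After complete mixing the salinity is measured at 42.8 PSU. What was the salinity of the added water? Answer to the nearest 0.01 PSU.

Salt balance: 38,600×35.9 + 11,720×S = 50,320×42.8
1,385,740 + 11,720·S = 2,153,696
S = (2,153,696 − 1,385,740) / 11,720 = 65.5253 PSU

65.53 PSU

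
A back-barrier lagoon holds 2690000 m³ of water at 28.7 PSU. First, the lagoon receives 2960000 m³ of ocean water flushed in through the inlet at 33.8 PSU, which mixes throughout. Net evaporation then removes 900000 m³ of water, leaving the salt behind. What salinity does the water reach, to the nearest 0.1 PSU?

37.3 PSU

After mixing: salt = 2,690,000×28.7 + 2,960,000×33.8 = 177,251,000; volume = 5,650,000 m³
After evaporation: salt unchanged = 177,251,000; volume = 5,650,000 − 900,000 = 4,750,000 m³
S = 177,251,000 / 4,750,000 = 37.316 PSU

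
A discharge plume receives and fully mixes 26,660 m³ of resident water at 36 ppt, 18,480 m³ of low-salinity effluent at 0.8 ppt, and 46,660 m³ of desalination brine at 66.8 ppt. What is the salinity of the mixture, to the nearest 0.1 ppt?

44.6 ppt

Salt balance:
salt = 26,660×36 + 18,480×0.8 + 46,660×66.8 = 959,760 + 14,784 + 3,116,888 = 4,091,432
volume = 26,660 + 18,480 + 46,660 = 91,800 m³
S = 4,091,432 / 91,800 = 44.569 ppt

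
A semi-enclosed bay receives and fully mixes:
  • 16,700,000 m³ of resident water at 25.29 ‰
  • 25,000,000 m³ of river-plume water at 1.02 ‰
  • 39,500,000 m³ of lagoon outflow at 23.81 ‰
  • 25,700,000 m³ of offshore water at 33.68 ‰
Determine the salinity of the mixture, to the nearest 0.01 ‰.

21.08 ‰

Mass of salt is conserved:
salt = 16,700,000×25.29 + 25,000,000×1.02 + 39,500,000×23.81 + 25,700,000×33.68 = 422,343,000 + 25,500,000 + 940,495,000 + 865,576,000 = 2,253,914,000
volume = 16,700,000 + 25,000,000 + 39,500,000 + 25,700,000 = 106,900,000 m³
S = 2,253,914,000 / 106,900,000 = 21.0843 ‰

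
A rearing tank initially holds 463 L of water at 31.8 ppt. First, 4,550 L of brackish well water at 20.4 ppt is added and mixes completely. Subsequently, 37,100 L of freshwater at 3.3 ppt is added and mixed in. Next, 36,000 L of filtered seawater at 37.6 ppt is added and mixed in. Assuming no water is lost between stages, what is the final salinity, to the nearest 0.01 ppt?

20.27 ppt

Conserving salt mass:
Initial salt = 463×31.8 = 14,723.4
After stage 1: salt = 14,723.4 + 4,550×20.4 = 107,543.4; volume = 5,013 L; S = 21.453 ppt
After stage 2: salt = 107,543.4 + 37,100×3.3 = 229,973.4; volume = 42,113 L; S = 5.461 ppt
After stage 3: salt = 229,973.4 + 36,000×37.6 = 1,583,573.4; volume = 78,113 L
S = 1,583,573.4 / 78,113 = 20.2729 ppt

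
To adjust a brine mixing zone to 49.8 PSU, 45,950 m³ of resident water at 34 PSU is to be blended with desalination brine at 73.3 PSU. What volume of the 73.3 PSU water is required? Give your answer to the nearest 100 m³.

30900 m³

Salt balance: 45,950×34 + V×73.3 = (45,950+V)×49.8
1,562,300 + 73.3V = 2,288,310 + 49.8V
726,010 = 23.5V
V = 30,894.04 m³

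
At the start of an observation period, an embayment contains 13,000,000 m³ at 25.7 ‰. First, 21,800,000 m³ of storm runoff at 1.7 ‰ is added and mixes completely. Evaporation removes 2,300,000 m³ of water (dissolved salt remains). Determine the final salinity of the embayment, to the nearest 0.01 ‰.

11.42 ‰

After mixing: salt = 13,000,000×25.7 + 21,800,000×1.7 = 371,160,000; volume = 34,800,000 m³
After evaporation: salt unchanged = 371,160,000; volume = 34,800,000 − 2,300,000 = 32,500,000 m³
S = 371,160,000 / 32,500,000 = 11.4203 ‰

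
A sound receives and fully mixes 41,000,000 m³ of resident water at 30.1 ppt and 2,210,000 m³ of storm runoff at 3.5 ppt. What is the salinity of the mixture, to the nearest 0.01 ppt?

28.74 ppt

By conservation of dissolved salt,
salt = 41,000,000×30.1 + 2,210,000×3.5 = 1,234,100,000 + 7,735,000 = 1,241,835,000
volume = 41,000,000 + 2,210,000 = 43,210,000 m³
S = 1,241,835,000 / 43,210,000 = 28.7395 ppt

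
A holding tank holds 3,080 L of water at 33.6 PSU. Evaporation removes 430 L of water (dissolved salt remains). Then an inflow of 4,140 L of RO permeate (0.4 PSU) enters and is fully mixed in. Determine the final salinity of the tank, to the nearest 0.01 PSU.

After evaporation: salt = 3,080×33.6 = 103,488; volume = 3,080 − 430 = 2,650 L
After mixing: salt = 103,488 + 4,140×0.4 = 105,144; volume = 2,650 + 4,140 = 6,790 L
S = 105,144 / 6,790 = 15.4851 PSU

15.49 PSU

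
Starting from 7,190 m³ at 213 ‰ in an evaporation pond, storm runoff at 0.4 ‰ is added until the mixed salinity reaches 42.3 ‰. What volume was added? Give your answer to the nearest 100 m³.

Salt balance: 7,190×213 + V×0.4 = (7,190+V)×42.3
1,531,470 + 0.4V = 304,137 + 42.3V
1,227,333 = 41.9V
V = 29,291.96 m³

29300 m³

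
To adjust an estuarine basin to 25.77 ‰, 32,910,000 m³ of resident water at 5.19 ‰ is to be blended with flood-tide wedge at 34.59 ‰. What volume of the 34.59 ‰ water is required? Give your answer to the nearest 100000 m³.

76800000 m³

Salt balance: 32,910,000×5.19 + V×34.59 = (32,910,000+V)×25.77
170,802,900 + 34.59V = 848,090,700 + 25.77V
677,287,800 = 8.82V
V = 76,790,000 m³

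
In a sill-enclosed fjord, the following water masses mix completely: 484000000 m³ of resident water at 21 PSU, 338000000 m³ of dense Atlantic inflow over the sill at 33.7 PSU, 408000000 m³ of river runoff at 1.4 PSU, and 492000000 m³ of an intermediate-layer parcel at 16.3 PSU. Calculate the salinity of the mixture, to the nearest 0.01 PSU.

17.51 PSU

Salt balance:
salt = 484,000,000×21 + 338,000,000×33.7 + 408,000,000×1.4 + 492,000,000×16.3 = 10,164,000,000 + 11,390,600,000 + 571,200,000 + 8,019,600,000 = 30,145,400,000
volume = 484,000,000 + 338,000,000 + 408,000,000 + 492,000,000 = 1,722,000,000 m³
S = 30,145,400,000 / 1,722,000,000 = 17.506 PSU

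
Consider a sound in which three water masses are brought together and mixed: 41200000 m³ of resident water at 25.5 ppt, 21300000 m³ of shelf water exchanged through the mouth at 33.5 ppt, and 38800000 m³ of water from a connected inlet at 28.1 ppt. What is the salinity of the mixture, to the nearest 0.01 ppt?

Weighted by volume,
salt = 41,200,000×25.5 + 21,300,000×33.5 + 38,800,000×28.1 = 1,050,600,000 + 713,550,000 + 1,090,280,000 = 2,854,430,000
volume = 41,200,000 + 21,300,000 + 38,800,000 = 101,300,000 m³
S = 2,854,430,000 / 101,300,000 = 28.178 ppt

28.18 ppt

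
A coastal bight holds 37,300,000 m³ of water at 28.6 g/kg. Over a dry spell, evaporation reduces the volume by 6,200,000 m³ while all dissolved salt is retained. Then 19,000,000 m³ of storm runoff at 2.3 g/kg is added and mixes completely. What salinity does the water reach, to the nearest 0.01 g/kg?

After evaporation: salt = 37,300,000×28.6 = 1,066,780,000; volume = 37,300,000 − 6,200,000 = 31,100,000 m³
After mixing: salt = 1,066,780,000 + 19,000,000×2.3 = 1,110,480,000; volume = 31,100,000 + 19,000,000 = 50,100,000 m³
S = 1,110,480,000 / 50,100,000 = 22.1653 g/kg

22.17 g/kg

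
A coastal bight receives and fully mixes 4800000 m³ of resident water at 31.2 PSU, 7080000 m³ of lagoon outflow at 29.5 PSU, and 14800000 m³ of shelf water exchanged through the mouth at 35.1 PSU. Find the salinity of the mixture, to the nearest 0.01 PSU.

Salt balance:
salt = 4,800,000×31.2 + 7,080,000×29.5 + 14,800,000×35.1 = 149,760,000 + 208,860,000 + 519,480,000 = 878,100,000
volume = 4,800,000 + 7,080,000 + 14,800,000 = 26,680,000 m³
S = 878,100,000 / 26,680,000 = 32.9123 PSU

32.91 PSU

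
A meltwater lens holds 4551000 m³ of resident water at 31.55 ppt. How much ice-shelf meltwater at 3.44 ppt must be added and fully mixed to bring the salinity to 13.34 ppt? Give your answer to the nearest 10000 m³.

8370000 m³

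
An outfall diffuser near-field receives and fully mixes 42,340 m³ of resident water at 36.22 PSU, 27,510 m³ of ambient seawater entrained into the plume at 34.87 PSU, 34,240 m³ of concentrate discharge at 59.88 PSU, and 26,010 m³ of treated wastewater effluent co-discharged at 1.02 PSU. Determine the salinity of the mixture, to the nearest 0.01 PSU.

Mass of salt is conserved:
salt = 42,340×36.22 + 27,510×34.87 + 34,240×59.88 + 26,010×1.02 = 1,533,554.8 + 959,273.7 + 2,050,291.2 + 26,530.2 = 4,569,649.9
volume = 42,340 + 27,510 + 34,240 + 26,010 = 130,100 m³
S = 4,569,649.9 / 130,100 = 35.1241 PSU

35.12 PSU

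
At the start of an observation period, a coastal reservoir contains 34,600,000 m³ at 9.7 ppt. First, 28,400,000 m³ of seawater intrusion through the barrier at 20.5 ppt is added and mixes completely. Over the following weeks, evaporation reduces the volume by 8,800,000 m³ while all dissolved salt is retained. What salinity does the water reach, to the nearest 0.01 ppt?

16.93 ppt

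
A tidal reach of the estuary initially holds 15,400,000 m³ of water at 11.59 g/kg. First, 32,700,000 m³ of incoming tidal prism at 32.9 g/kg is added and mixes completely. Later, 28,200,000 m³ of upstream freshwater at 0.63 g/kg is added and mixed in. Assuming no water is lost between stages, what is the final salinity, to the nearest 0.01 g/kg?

16.67 g/kg

Conserving salt mass:
Initial salt = 15,400,000×11.59 = 178,486,000
After stage 1: salt = 178,486,000 + 32,700,000×32.9 = 1,254,316,000; volume = 48,100,000 m³; S = 26.077 g/kg
After stage 2: salt = 1,254,316,000 + 28,200,000×0.63 = 1,272,082,000; volume = 76,300,000 m³
S = 1,272,082,000 / 76,300,000 = 16.6721 g/kg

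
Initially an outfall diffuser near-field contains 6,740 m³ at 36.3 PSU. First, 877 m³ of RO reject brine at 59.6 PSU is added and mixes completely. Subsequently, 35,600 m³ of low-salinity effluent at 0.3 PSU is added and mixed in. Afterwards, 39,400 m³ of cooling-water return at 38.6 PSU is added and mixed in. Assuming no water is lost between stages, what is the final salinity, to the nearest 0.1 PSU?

22.1 PSU

Salt balance:
Initial salt = 6,740×36.3 = 244,662
After stage 1: salt = 244,662 + 877×59.6 = 296,931.2; volume = 7,617 m³; S = 38.983 PSU
After stage 2: salt = 296,931.2 + 35,600×0.3 = 307,611.2; volume = 43,217 m³; S = 7.118 PSU
After stage 3: salt = 307,611.2 + 39,400×38.6 = 1,828,451.2; volume = 82,617 m³
S = 1,828,451.2 / 82,617 = 22.1317 PSU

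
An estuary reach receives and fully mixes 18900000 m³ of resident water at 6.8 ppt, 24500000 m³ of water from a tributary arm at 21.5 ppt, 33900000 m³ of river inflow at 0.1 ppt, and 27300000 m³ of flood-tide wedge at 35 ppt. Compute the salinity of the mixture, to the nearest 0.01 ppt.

15.43 ppt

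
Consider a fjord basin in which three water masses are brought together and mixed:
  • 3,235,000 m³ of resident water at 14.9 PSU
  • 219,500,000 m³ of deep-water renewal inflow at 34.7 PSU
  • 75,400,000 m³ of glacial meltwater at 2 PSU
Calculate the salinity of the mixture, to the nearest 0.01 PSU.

26.22 PSU

Salt balance:
salt = 3,235,000×14.9 + 219,500,000×34.7 + 75,400,000×2 = 48,201,500 + 7,616,650,000 + 150,800,000 = 7,815,651,500
volume = 3,235,000 + 219,500,000 + 75,400,000 = 298,135,000 m³
S = 7,815,651,500 / 298,135,000 = 26.2151 PSU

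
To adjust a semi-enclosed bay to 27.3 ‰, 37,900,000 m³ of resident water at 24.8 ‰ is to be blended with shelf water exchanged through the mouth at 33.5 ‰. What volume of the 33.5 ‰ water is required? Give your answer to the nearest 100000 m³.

15300000 m³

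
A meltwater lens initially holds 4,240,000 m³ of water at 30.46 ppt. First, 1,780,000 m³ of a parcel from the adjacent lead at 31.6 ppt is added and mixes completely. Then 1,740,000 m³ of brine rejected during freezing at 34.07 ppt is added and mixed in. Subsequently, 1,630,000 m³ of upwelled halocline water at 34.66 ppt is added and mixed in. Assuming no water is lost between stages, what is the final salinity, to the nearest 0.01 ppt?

Conserving salt mass:
Initial salt = 4,240,000×30.46 = 129,150,400
After stage 1: salt = 129,150,400 + 1,780,000×31.6 = 185,398,400; volume = 6,020,000 m³; S = 30.797 ppt
After stage 2: salt = 185,398,400 + 1,740,000×34.07 = 244,680,200; volume = 7,760,000 m³; S = 31.531 ppt
After stage 3: salt = 244,680,200 + 1,630,000×34.66 = 301,176,000; volume = 9,390,000 m³
S = 301,176,000 / 9,390,000 = 32.0741 ppt

32.07 ppt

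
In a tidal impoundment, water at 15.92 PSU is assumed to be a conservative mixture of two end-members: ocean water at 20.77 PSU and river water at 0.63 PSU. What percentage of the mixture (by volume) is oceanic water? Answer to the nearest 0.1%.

Let g be the oceanic fraction. Salt balance per unit volume:
g×20.77 + (1−g)×0.63 = 15.92
g = (15.92 − 0.63) / (20.77 − 0.63) = 15.29/20.14 = 0.7592

75.9%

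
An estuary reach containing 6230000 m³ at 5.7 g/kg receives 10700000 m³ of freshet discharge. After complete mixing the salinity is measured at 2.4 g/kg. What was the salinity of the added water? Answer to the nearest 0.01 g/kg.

Salt balance: 6,230,000×5.7 + 10,700,000×S = 16,930,000×2.4
35,511,000 + 10,700,000·S = 40,632,000
S = (40,632,000 − 35,511,000) / 10,700,000 = 0.4786 g/kg

0.48 g/kg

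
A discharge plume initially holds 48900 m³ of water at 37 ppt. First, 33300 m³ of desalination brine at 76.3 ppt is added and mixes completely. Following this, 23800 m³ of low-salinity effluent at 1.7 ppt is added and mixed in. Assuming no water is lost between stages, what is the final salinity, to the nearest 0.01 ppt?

41.42 ppt

Mass of salt is conserved:
Initial salt = 48,900×37 = 1,809,300
After stage 1: salt = 1,809,300 + 33,300×76.3 = 4,350,090; volume = 82,200 m³; S = 52.921 ppt
After stage 2: salt = 4,350,090 + 23,800×1.7 = 4,390,550; volume = 106,000 m³
S = 4,390,550 / 106,000 = 41.4203 ppt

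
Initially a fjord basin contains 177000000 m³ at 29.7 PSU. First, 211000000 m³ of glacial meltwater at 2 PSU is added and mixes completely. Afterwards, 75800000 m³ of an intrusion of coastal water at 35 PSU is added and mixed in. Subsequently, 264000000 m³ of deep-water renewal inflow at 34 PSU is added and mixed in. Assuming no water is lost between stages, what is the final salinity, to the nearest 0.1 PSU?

Conserving salt mass:
Initial salt = 177,000,000×29.7 = 5,256,900,000
After stage 1: salt = 5,256,900,000 + 211,000,000×2 = 5,678,900,000; volume = 388,000,000 m³; S = 14.636 PSU
After stage 2: salt = 5,678,900,000 + 75,800,000×35 = 8,331,900,000; volume = 463,800,000 m³; S = 17.964 PSU
After stage 3: salt = 8,331,900,000 + 264,000,000×34 = 17,307,900,000; volume = 727,800,000 m³
S = 17,307,900,000 / 727,800,000 = 23.7811 PSU

23.8 PSU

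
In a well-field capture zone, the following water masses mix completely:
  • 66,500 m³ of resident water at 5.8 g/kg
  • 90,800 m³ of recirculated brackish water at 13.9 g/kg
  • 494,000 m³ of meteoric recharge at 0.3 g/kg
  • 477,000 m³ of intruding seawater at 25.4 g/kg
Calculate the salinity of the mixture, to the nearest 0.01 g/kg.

12.33 g/kg

Total salt / total volume:
salt = 66,500×5.8 + 90,800×13.9 + 494,000×0.3 + 477,000×25.4 = 385,700 + 1,262,120 + 148,200 + 12,115,800 = 13,911,820
volume = 66,500 + 90,800 + 494,000 + 477,000 = 1,128,300 m³
S = 13,911,820 / 1,128,300 = 12.3299 g/kg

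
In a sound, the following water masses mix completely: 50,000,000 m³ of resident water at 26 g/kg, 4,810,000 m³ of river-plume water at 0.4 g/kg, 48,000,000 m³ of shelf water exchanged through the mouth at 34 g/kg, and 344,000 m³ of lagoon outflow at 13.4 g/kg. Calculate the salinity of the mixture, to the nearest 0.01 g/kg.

Mass of salt is conserved:
salt = 50,000,000×26 + 4,810,000×0.4 + 48,000,000×34 + 344,000×13.4 = 1,300,000,000 + 1,924,000 + 1,632,000,000 + 4,609,600 = 2,938,533,600
volume = 50,000,000 + 4,810,000 + 48,000,000 + 344,000 = 103,154,000 m³
S = 2,938,533,600 / 103,154,000 = 28.4869 g/kg

28.49 g/kg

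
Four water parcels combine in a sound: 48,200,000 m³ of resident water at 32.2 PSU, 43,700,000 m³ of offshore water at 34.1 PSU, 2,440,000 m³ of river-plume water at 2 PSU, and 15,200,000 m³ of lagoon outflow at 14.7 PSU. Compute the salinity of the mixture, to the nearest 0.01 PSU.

29.86 PSU

Conserving salt mass:
salt = 48,200,000×32.2 + 43,700,000×34.1 + 2,440,000×2 + 15,200,000×14.7 = 1,552,040,000 + 1,490,170,000 + 4,880,000 + 223,440,000 = 3,270,530,000
volume = 48,200,000 + 43,700,000 + 2,440,000 + 15,200,000 = 109,540,000 m³
S = 3,270,530,000 / 109,540,000 = 29.8569 PSU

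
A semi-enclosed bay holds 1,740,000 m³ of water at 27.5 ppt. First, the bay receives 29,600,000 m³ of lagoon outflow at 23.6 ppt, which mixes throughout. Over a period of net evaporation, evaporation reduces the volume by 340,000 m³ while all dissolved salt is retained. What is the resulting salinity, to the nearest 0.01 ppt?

After mixing: salt = 1,740,000×27.5 + 29,600,000×23.6 = 746,410,000; volume = 31,340,000 m³
After evaporation: salt unchanged = 746,410,000; volume = 31,340,000 − 340,000 = 31,000,000 m³
S = 746,410,000 / 31,000,000 = 24.0777 ppt

24.08 ppt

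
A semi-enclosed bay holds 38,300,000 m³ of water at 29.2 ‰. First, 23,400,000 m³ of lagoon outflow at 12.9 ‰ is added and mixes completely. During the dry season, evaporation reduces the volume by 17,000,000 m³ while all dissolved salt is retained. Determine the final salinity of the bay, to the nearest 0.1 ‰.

31.8 ‰

After mixing: salt = 38,300,000×29.2 + 23,400,000×12.9 = 1,420,220,000; volume = 61,700,000 m³
After evaporation: salt unchanged = 1,420,220,000; volume = 61,700,000 − 17,000,000 = 44,700,000 m³
S = 1,420,220,000 / 44,700,000 = 31.7723 ‰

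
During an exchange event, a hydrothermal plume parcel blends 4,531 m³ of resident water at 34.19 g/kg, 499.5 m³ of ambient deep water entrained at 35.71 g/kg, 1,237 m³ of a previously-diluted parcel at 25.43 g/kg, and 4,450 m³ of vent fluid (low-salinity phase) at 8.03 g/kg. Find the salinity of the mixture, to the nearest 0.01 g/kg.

22.39 g/kg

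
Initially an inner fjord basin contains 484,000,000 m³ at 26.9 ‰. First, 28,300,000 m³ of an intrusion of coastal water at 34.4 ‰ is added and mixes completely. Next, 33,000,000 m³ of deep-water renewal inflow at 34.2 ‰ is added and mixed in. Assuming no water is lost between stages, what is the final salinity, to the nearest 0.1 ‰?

27.7 ‰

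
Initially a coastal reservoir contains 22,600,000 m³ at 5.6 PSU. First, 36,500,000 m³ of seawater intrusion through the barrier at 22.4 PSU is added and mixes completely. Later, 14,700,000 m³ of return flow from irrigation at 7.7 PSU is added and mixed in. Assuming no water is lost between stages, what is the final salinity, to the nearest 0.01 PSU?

Weighted by volume,
Initial salt = 22,600,000×5.6 = 126,560,000
After stage 1: salt = 126,560,000 + 36,500,000×22.4 = 944,160,000; volume = 59,100,000 m³; S = 15.976 PSU
After stage 2: salt = 944,160,000 + 14,700,000×7.7 = 1,057,350,000; volume = 73,800,000 m³
S = 1,057,350,000 / 73,800,000 = 14.3272 PSU

14.33 PSU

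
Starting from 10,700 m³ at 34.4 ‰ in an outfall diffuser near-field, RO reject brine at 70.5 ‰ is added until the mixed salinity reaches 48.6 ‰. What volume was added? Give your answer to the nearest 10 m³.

6940 m³

Salt balance: 10,700×34.4 + V×70.5 = (10,700+V)×48.6
368,080 + 70.5V = 520,020 + 48.6V
151,940 = 21.9V
V = 6,937.9 m³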